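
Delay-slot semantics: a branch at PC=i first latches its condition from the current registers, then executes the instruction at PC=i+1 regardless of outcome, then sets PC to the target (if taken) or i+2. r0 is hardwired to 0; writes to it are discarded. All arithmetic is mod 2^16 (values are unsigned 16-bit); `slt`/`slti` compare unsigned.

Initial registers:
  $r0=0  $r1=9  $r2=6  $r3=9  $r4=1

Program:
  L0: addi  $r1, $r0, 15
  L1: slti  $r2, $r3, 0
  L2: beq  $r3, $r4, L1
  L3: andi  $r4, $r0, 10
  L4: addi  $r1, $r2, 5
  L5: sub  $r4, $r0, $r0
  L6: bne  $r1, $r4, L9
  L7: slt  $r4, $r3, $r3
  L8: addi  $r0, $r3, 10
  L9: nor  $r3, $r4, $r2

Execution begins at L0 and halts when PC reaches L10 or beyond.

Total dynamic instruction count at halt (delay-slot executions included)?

9

#0 addi  $r1, $r0, 15 ; 0/15/6/9/1
#1 slti  $r2, $r3, 0 ; 0/15/0/9/1
#2 beq  $r3, $r4, L1 ; 0/15/0/9/1 ; →fallthru
#3 andi  $r4, $r0, 10 ; 0/15/0/9/0
#4 addi  $r1, $r2, 5 ; 0/5/0/9/0
#5 sub  $r4, $r0, $r0 ; 0/5/0/9/0
#6 bne  $r1, $r4, L9 ; 0/5/0/9/0 ; →target
#7 slt  $r4, $r3, $r3 ; 0/5/0/9/0
#9 nor  $r3, $r4, $r2 ; 0/5/0/65535/0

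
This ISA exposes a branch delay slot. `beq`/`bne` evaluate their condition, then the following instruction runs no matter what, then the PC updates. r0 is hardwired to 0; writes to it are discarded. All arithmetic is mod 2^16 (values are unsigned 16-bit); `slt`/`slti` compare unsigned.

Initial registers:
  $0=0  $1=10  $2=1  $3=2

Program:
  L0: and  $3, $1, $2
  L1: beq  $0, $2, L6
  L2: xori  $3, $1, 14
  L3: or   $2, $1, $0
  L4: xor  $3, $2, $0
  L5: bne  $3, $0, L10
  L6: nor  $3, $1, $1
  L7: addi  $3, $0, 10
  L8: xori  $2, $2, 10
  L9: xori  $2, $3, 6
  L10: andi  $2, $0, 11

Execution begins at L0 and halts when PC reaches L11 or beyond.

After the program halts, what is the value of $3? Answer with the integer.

65525

#0 and  $3, $1, $2 ; 0/10/1/0
#1 beq  $0, $2, L6 ; 0/10/1/0 ; →fallthru
#2 xori  $3, $1, 14 ; 0/10/1/4
#3 or   $2, $1, $0 ; 0/10/10/4
#4 xor  $3, $2, $0 ; 0/10/10/10
#5 bne  $3, $0, L10 ; 0/10/10/10 ; →target
#6 nor  $3, $1, $1 ; 0/10/10/65525
#10 andi  $2, $0, 11 ; 0/10/0/65525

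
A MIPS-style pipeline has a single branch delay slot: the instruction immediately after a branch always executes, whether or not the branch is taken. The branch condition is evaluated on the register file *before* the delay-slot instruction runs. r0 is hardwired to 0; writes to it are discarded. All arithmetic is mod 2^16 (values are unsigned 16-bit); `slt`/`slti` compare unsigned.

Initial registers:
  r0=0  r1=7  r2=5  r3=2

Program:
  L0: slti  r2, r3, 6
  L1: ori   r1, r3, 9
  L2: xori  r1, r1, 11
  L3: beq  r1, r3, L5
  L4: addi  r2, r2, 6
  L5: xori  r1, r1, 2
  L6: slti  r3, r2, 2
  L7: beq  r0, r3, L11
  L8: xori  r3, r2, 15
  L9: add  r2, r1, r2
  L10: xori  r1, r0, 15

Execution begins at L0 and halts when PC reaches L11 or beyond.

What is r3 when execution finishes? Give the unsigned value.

[0] slti  r2, r3, 6  →  {r0:0, r1:7, r2:1, r3:2}
[1] ori   r1, r3, 9  →  {r0:0, r1:11, r2:1, r3:2}
[2] xori  r1, r1, 11  →  {r0:0, r1:0, r2:1, r3:2}
[3] beq  r1, r3, L5  →  {r0:0, r1:0, r2:1, r3:2}  ⟨branch fallthrough⟩
[4] addi  r2, r2, 6  →  {r0:0, r1:0, r2:7, r3:2}
[5] xori  r1, r1, 2  →  {r0:0, r1:2, r2:7, r3:2}
[6] slti  r3, r2, 2  →  {r0:0, r1:2, r2:7, r3:0}
[7] beq  r0, r3, L11  →  {r0:0, r1:2, r2:7, r3:0}  ⟨branch taken⟩
[8] xori  r3, r2, 15  →  {r0:0, r1:2, r2:7, r3:8}

8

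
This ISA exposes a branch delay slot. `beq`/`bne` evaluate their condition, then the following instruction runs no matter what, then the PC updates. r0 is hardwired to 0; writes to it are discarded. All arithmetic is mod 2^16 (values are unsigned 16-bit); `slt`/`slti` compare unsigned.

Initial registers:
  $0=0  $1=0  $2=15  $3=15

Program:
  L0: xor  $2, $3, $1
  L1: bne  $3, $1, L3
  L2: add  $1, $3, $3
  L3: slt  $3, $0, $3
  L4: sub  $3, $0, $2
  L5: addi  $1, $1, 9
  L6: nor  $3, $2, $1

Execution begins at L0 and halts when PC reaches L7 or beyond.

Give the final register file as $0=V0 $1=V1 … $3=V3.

#0 xor  $2, $3, $1 ; 0/0/15/15
#1 bne  $3, $1, L3 ; 0/0/15/15 ; →target
#2 add  $1, $3, $3 ; 0/30/15/15
#3 slt  $3, $0, $3 ; 0/30/15/1
#4 sub  $3, $0, $2 ; 0/30/15/65521
#5 addi  $1, $1, 9 ; 0/39/15/65521
#6 nor  $3, $2, $1 ; 0/39/15/65488

$0=0 $1=39 $2=15 $3=65488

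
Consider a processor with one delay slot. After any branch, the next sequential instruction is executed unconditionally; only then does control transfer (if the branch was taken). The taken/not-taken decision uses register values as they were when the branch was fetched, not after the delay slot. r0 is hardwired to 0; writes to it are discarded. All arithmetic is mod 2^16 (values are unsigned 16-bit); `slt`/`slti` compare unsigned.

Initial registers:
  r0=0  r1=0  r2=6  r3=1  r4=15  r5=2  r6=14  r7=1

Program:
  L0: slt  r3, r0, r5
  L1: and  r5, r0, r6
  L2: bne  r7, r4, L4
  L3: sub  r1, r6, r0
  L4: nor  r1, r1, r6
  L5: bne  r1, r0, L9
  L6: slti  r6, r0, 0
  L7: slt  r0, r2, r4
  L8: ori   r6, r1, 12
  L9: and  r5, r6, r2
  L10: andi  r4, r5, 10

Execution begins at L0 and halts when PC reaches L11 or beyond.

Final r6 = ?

0

  step pc=0: slt  r3, r0, r5  regs=(0,0,6,1,15,2,14,1)
  step pc=1: and  r5, r0, r6  regs=(0,0,6,1,15,0,14,1)
  step pc=2: bne  r7, r4, L4  cond=T  regs=(0,0,6,1,15,0,14,1)
  step pc=3: sub  r1, r6, r0  regs=(0,14,6,1,15,0,14,1)
  step pc=4: nor  r1, r1, r6  regs=(0,65521,6,1,15,0,14,1)
  step pc=5: bne  r1, r0, L9  cond=T  regs=(0,65521,6,1,15,0,14,1)
  step pc=6: slti  r6, r0, 0  regs=(0,65521,6,1,15,0,0,1)
  step pc=9: and  r5, r6, r2  regs=(0,65521,6,1,15,0,0,1)
  step pc=10: andi  r4, r5, 10  regs=(0,65521,6,1,0,0,0,1)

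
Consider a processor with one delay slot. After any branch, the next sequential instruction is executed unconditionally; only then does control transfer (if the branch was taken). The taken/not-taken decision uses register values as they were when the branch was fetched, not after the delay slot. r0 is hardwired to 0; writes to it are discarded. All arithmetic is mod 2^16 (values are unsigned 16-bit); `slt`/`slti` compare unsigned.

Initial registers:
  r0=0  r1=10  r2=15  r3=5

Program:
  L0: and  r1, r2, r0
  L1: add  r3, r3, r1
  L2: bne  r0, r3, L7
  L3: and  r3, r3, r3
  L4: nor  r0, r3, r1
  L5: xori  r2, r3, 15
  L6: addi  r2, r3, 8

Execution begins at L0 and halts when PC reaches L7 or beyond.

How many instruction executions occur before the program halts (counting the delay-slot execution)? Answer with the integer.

4

  step pc=0: and  r1, r2, r0  regs=(0,0,15,5)
  step pc=1: add  r3, r3, r1  regs=(0,0,15,5)
  step pc=2: bne  r0, r3, L7  cond=T  regs=(0,0,15,5)
  step pc=3: and  r3, r3, r3  regs=(0,0,15,5)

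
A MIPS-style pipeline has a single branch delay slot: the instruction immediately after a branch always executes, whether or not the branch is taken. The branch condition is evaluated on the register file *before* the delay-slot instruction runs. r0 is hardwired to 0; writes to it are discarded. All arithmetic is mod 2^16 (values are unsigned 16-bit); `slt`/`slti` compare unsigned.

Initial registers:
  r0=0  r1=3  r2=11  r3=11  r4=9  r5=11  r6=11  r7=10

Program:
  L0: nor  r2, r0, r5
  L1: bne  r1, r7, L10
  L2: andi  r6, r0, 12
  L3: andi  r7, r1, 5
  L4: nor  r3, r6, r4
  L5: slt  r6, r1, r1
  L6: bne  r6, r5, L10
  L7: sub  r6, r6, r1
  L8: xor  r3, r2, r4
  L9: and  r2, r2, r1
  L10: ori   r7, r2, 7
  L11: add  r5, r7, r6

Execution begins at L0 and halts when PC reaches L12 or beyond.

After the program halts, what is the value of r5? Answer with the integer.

  step pc=0: nor  r2, r0, r5  regs=(0,3,65524,11,9,11,11,10)
  step pc=1: bne  r1, r7, L10  cond=T  regs=(0,3,65524,11,9,11,11,10)
  step pc=2: andi  r6, r0, 12  regs=(0,3,65524,11,9,11,0,10)
  step pc=10: ori   r7, r2, 7  regs=(0,3,65524,11,9,11,0,65527)
  step pc=11: add  r5, r7, r6  regs=(0,3,65524,11,9,65527,0,65527)

65527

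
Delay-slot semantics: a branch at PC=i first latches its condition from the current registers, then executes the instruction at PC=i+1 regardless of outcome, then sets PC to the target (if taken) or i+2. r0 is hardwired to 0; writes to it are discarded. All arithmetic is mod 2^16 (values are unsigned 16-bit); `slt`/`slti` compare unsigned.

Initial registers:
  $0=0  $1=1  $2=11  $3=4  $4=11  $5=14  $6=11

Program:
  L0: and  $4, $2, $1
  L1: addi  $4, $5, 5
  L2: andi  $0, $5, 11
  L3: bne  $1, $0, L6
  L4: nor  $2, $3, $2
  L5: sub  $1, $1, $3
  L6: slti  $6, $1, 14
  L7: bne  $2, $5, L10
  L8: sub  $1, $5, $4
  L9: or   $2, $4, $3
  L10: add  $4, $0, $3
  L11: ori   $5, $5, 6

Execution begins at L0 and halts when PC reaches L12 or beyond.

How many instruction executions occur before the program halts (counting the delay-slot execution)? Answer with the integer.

10

PC=0  and  $4, $2, $1        | $0=0 $1=1 $2=11 $3=4 $4=1 $5=14 $6=11
PC=1  addi  $4, $5, 5        | $0=0 $1=1 $2=11 $3=4 $4=19 $5=14 $6=11
PC=2  andi  $0, $5, 11       | $0=0 $1=1 $2=11 $3=4 $4=19 $5=14 $6=11
PC=3  bne  $1, $0, L6        | $0=0 $1=1 $2=11 $3=4 $4=19 $5=14 $6=11  [TAKEN]
PC=4  nor  $2, $3, $2        | $0=0 $1=1 $2=65520 $3=4 $4=19 $5=14 $6=11
PC=6  slti  $6, $1, 14       | $0=0 $1=1 $2=65520 $3=4 $4=19 $5=14 $6=1
PC=7  bne  $2, $5, L10       | $0=0 $1=1 $2=65520 $3=4 $4=19 $5=14 $6=1  [TAKEN]
PC=8  sub  $1, $5, $4        | $0=0 $1=65531 $2=65520 $3=4 $4=19 $5=14 $6=1
PC=10 add  $4, $0, $3        | $0=0 $1=65531 $2=65520 $3=4 $4=4 $5=14 $6=1
PC=11 ori   $5, $5, 6        | $0=0 $1=65531 $2=65520 $3=4 $4=4 $5=14 $6=1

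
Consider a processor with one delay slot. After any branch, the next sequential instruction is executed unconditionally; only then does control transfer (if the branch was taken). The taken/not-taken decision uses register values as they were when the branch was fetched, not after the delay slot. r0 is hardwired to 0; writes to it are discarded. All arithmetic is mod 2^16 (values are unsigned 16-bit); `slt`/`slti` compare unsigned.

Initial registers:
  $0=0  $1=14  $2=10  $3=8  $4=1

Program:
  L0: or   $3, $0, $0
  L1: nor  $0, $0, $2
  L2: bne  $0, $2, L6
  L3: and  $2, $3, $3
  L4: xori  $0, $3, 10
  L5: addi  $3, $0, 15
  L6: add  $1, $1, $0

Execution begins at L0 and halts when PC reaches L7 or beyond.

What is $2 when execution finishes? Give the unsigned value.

0

  step pc=0: or   $3, $0, $0  regs=(0,14,10,0,1)
  step pc=1: nor  $0, $0, $2  regs=(0,14,10,0,1)
  step pc=2: bne  $0, $2, L6  cond=T  regs=(0,14,10,0,1)
  step pc=3: and  $2, $3, $3  regs=(0,14,0,0,1)
  step pc=6: add  $1, $1, $0  regs=(0,14,0,0,1)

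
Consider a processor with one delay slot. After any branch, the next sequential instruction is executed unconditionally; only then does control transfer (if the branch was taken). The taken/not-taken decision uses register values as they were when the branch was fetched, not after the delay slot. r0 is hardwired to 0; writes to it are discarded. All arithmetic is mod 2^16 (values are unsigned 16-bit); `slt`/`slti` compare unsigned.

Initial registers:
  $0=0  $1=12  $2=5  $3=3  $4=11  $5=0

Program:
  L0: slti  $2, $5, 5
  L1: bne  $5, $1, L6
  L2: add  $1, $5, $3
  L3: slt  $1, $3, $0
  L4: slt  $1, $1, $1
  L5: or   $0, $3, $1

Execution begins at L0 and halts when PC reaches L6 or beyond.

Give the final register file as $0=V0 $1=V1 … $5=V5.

  step pc=0: slti  $2, $5, 5  regs=(0,12,1,3,11,0)
  step pc=1: bne  $5, $1, L6  cond=T  regs=(0,12,1,3,11,0)
  step pc=2: add  $1, $5, $3  regs=(0,3,1,3,11,0)

$0=0 $1=3 $2=1 $3=3 $4=11 $5=0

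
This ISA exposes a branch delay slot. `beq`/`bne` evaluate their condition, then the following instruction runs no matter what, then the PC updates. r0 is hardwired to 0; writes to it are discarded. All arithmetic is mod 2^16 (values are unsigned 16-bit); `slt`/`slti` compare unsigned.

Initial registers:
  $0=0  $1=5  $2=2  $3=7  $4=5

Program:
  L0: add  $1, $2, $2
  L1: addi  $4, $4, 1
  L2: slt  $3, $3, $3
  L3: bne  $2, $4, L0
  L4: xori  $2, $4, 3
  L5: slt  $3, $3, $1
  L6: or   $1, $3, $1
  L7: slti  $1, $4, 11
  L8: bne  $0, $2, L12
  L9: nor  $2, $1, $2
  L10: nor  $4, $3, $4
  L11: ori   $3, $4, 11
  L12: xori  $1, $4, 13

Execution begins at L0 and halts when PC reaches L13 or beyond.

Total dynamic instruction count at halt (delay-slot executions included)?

  step pc=0: add  $1, $2, $2  regs=(0,4,2,7,5)
  step pc=1: addi  $4, $4, 1  regs=(0,4,2,7,6)
  step pc=2: slt  $3, $3, $3  regs=(0,4,2,0,6)
  step pc=3: bne  $2, $4, L0  cond=T  regs=(0,4,2,0,6)
  step pc=4: xori  $2, $4, 3  regs=(0,4,5,0,6)
  step pc=0: add  $1, $2, $2  regs=(0,10,5,0,6)
  step pc=1: addi  $4, $4, 1  regs=(0,10,5,0,7)
  step pc=2: slt  $3, $3, $3  regs=(0,10,5,0,7)
  step pc=3: bne  $2, $4, L0  cond=T  regs=(0,10,5,0,7)
  step pc=4: xori  $2, $4, 3  regs=(0,10,4,0,7)
  step pc=0: add  $1, $2, $2  regs=(0,8,4,0,7)
  step pc=1: addi  $4, $4, 1  regs=(0,8,4,0,8)
  step pc=2: slt  $3, $3, $3  regs=(0,8,4,0,8)
  step pc=3: bne  $2, $4, L0  cond=T  regs=(0,8,4,0,8)
  step pc=4: xori  $2, $4, 3  regs=(0,8,11,0,8)
  step pc=0: add  $1, $2, $2  regs=(0,22,11,0,8)
  step pc=1: addi  $4, $4, 1  regs=(0,22,11,0,9)
  step pc=2: slt  $3, $3, $3  regs=(0,22,11,0,9)
  step pc=3: bne  $2, $4, L0  cond=T  regs=(0,22,11,0,9)
  step pc=4: xori  $2, $4, 3  regs=(0,22,10,0,9)
  step pc=0: add  $1, $2, $2  regs=(0,20,10,0,9)
  step pc=1: addi  $4, $4, 1  regs=(0,20,10,0,10)
  step pc=2: slt  $3, $3, $3  regs=(0,20,10,0,10)
  step pc=3: bne  $2, $4, L0  cond=F  regs=(0,20,10,0,10)
  step pc=4: xori  $2, $4, 3  regs=(0,20,9,0,10)
  step pc=5: slt  $3, $3, $1  regs=(0,20,9,1,10)
  step pc=6: or   $1, $3, $1  regs=(0,21,9,1,10)
  step pc=7: slti  $1, $4, 11  regs=(0,1,9,1,10)
  step pc=8: bne  $0, $2, L12  cond=T  regs=(0,1,9,1,10)
  step pc=9: nor  $2, $1, $2  regs=(0,1,65526,1,10)
  step pc=12: xori  $1, $4, 13  regs=(0,7,65526,1,10)

31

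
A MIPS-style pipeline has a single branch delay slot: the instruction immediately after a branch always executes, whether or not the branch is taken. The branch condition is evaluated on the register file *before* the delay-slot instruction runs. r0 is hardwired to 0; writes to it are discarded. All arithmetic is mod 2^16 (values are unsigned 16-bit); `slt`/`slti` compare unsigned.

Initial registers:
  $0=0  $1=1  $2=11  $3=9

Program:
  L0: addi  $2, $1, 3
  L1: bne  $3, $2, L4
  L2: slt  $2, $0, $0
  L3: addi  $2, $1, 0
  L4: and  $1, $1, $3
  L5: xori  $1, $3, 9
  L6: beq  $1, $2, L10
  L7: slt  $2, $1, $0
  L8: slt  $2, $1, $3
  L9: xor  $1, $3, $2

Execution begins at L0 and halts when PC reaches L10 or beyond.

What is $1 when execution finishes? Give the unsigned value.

0

  step pc=0: addi  $2, $1, 3  regs=(0,1,4,9)
  step pc=1: bne  $3, $2, L4  cond=T  regs=(0,1,4,9)
  step pc=2: slt  $2, $0, $0  regs=(0,1,0,9)
  step pc=4: and  $1, $1, $3  regs=(0,1,0,9)
  step pc=5: xori  $1, $3, 9  regs=(0,0,0,9)
  step pc=6: beq  $1, $2, L10  cond=T  regs=(0,0,0,9)
  step pc=7: slt  $2, $1, $0  regs=(0,0,0,9)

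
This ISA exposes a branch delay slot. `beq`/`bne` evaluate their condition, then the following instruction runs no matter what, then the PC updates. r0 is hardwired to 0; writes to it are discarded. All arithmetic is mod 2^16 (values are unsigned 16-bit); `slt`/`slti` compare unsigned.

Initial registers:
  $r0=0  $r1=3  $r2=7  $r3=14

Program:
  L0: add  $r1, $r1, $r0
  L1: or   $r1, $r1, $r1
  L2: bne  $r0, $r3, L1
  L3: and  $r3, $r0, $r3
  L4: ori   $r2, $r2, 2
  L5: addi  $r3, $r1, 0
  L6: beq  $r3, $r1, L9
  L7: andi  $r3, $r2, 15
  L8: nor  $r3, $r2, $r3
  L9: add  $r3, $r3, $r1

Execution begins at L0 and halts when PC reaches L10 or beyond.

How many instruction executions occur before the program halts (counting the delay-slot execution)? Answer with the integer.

12

  step pc=0: add  $r1, $r1, $r0  regs=(0,3,7,14)
  step pc=1: or   $r1, $r1, $r1  regs=(0,3,7,14)
  step pc=2: bne  $r0, $r3, L1  cond=T  regs=(0,3,7,14)
  step pc=3: and  $r3, $r0, $r3  regs=(0,3,7,0)
  step pc=1: or   $r1, $r1, $r1  regs=(0,3,7,0)
  step pc=2: bne  $r0, $r3, L1  cond=F  regs=(0,3,7,0)
  step pc=3: and  $r3, $r0, $r3  regs=(0,3,7,0)
  step pc=4: ori   $r2, $r2, 2  regs=(0,3,7,0)
  step pc=5: addi  $r3, $r1, 0  regs=(0,3,7,3)
  step pc=6: beq  $r3, $r1, L9  cond=T  regs=(0,3,7,3)
  step pc=7: andi  $r3, $r2, 15  regs=(0,3,7,7)
  step pc=9: add  $r3, $r3, $r1  regs=(0,3,7,10)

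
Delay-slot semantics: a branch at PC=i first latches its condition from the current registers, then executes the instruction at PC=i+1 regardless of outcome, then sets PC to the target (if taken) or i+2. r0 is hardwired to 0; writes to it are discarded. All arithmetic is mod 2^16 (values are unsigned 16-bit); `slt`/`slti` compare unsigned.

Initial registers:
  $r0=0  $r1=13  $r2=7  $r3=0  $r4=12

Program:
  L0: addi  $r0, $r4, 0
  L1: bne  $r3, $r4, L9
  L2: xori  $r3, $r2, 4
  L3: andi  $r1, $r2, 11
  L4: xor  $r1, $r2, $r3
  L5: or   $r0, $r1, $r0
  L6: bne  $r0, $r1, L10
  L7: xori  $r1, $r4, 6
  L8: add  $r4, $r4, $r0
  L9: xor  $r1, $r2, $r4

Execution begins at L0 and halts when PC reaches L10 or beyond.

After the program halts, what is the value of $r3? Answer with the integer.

3

PC=0  addi  $r0, $r4, 0      | $r0=0 $r1=13 $r2=7 $r3=0 $r4=12
PC=1  bne  $r3, $r4, L9      | $r0=0 $r1=13 $r2=7 $r3=0 $r4=12  [TAKEN]
PC=2  xori  $r3, $r2, 4      | $r0=0 $r1=13 $r2=7 $r3=3 $r4=12
PC=9  xor  $r1, $r2, $r4     | $r0=0 $r1=11 $r2=7 $r3=3 $r4=12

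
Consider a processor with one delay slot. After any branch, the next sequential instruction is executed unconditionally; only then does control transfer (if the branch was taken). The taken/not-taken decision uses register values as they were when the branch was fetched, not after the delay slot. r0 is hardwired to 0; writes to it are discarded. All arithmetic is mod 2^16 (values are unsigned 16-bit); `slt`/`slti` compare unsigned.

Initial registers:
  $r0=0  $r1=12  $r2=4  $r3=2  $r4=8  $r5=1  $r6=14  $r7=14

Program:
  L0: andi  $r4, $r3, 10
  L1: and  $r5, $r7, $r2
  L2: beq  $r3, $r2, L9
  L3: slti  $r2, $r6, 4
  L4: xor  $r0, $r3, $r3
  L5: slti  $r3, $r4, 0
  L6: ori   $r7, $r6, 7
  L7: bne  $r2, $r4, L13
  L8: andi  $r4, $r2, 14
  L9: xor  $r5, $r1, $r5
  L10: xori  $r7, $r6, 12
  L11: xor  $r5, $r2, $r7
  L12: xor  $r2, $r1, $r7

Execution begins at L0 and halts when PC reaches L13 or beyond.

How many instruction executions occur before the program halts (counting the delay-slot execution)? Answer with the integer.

#0 andi  $r4, $r3, 10 ; 0/12/4/2/2/1/14/14
#1 and  $r5, $r7, $r2 ; 0/12/4/2/2/4/14/14
#2 beq  $r3, $r2, L9 ; 0/12/4/2/2/4/14/14 ; →fallthru
#3 slti  $r2, $r6, 4 ; 0/12/0/2/2/4/14/14
#4 xor  $r0, $r3, $r3 ; 0/12/0/2/2/4/14/14
#5 slti  $r3, $r4, 0 ; 0/12/0/0/2/4/14/14
#6 ori   $r7, $r6, 7 ; 0/12/0/0/2/4/14/15
#7 bne  $r2, $r4, L13 ; 0/12/0/0/2/4/14/15 ; →target
#8 andi  $r4, $r2, 14 ; 0/12/0/0/0/4/14/15

9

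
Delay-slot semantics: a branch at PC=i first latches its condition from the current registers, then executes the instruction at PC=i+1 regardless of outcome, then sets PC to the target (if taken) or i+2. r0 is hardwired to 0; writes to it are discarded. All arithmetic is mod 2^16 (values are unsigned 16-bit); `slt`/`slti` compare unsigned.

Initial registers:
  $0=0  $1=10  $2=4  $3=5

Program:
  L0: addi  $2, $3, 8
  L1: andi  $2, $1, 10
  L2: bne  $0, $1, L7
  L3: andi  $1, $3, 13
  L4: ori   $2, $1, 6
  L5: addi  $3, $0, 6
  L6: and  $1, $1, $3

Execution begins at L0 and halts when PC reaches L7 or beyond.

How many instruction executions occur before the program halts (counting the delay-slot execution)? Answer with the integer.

PC=0  addi  $2, $3, 8        | $0=0 $1=10 $2=13 $3=5
PC=1  andi  $2, $1, 10       | $0=0 $1=10 $2=10 $3=5
PC=2  bne  $0, $1, L7        | $0=0 $1=10 $2=10 $3=5  [TAKEN]
PC=3  andi  $1, $3, 13       | $0=0 $1=5 $2=10 $3=5

4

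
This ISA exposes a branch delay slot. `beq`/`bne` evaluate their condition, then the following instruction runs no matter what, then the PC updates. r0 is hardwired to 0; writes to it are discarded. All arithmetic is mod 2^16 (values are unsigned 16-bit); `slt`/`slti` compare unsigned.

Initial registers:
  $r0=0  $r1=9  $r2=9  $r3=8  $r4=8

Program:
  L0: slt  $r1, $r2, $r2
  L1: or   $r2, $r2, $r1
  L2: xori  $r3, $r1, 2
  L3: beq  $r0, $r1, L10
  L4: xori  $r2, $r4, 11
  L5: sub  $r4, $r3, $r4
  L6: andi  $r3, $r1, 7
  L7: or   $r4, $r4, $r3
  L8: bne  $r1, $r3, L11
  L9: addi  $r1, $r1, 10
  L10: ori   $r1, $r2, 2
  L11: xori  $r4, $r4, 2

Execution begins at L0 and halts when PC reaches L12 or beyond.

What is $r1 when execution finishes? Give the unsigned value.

#0 slt  $r1, $r2, $r2 ; 0/0/9/8/8
#1 or   $r2, $r2, $r1 ; 0/0/9/8/8
#2 xori  $r3, $r1, 2 ; 0/0/9/2/8
#3 beq  $r0, $r1, L10 ; 0/0/9/2/8 ; →target
#4 xori  $r2, $r4, 11 ; 0/0/3/2/8
#10 ori   $r1, $r2, 2 ; 0/3/3/2/8
#11 xori  $r4, $r4, 2 ; 0/3/3/2/10

3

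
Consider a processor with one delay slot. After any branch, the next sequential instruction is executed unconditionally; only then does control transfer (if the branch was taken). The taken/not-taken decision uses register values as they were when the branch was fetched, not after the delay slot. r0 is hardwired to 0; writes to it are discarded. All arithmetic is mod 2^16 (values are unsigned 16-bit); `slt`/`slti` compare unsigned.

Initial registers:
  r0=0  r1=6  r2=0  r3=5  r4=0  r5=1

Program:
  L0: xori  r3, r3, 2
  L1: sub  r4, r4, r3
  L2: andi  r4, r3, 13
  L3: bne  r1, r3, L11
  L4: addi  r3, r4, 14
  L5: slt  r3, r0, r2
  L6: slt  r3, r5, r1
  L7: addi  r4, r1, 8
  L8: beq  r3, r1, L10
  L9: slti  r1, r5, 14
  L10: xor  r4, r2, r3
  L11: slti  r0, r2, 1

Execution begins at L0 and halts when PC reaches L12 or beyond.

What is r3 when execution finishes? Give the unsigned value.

19

[0] xori  r3, r3, 2  →  {r0:0, r1:6, r2:0, r3:7, r4:0, r5:1}
[1] sub  r4, r4, r3  →  {r0:0, r1:6, r2:0, r3:7, r4:65529, r5:1}
[2] andi  r4, r3, 13  →  {r0:0, r1:6, r2:0, r3:7, r4:5, r5:1}
[3] bne  r1, r3, L11  →  {r0:0, r1:6, r2:0, r3:7, r4:5, r5:1}  ⟨branch taken⟩
[4] addi  r3, r4, 14  →  {r0:0, r1:6, r2:0, r3:19, r4:5, r5:1}
[11] slti  r0, r2, 1  →  {r0:0, r1:6, r2:0, r3:19, r4:5, r5:1}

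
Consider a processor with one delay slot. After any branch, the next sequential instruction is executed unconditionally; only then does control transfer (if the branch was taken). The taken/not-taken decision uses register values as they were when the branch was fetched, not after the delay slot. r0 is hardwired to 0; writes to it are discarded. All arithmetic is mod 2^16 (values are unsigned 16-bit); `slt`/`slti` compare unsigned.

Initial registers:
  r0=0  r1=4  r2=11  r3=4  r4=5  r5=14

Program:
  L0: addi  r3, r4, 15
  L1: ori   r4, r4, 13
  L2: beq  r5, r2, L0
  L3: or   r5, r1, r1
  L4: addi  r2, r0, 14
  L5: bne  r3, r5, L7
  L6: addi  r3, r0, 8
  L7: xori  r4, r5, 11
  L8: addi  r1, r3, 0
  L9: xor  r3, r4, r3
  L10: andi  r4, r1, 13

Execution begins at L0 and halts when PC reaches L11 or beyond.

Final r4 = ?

8

[0] addi  r3, r4, 15  →  {r0:0, r1:4, r2:11, r3:20, r4:5, r5:14}
[1] ori   r4, r4, 13  →  {r0:0, r1:4, r2:11, r3:20, r4:13, r5:14}
[2] beq  r5, r2, L0  →  {r0:0, r1:4, r2:11, r3:20, r4:13, r5:14}  ⟨branch fallthrough⟩
[3] or   r5, r1, r1  →  {r0:0, r1:4, r2:11, r3:20, r4:13, r5:4}
[4] addi  r2, r0, 14  →  {r0:0, r1:4, r2:14, r3:20, r4:13, r5:4}
[5] bne  r3, r5, L7  →  {r0:0, r1:4, r2:14, r3:20, r4:13, r5:4}  ⟨branch taken⟩
[6] addi  r3, r0, 8  →  {r0:0, r1:4, r2:14, r3:8, r4:13, r5:4}
[7] xori  r4, r5, 11  →  {r0:0, r1:4, r2:14, r3:8, r4:15, r5:4}
[8] addi  r1, r3, 0  →  {r0:0, r1:8, r2:14, r3:8, r4:15, r5:4}
[9] xor  r3, r4, r3  →  {r0:0, r1:8, r2:14, r3:7, r4:15, r5:4}
[10] andi  r4, r1, 13  →  {r0:0, r1:8, r2:14, r3:7, r4:8, r5:4}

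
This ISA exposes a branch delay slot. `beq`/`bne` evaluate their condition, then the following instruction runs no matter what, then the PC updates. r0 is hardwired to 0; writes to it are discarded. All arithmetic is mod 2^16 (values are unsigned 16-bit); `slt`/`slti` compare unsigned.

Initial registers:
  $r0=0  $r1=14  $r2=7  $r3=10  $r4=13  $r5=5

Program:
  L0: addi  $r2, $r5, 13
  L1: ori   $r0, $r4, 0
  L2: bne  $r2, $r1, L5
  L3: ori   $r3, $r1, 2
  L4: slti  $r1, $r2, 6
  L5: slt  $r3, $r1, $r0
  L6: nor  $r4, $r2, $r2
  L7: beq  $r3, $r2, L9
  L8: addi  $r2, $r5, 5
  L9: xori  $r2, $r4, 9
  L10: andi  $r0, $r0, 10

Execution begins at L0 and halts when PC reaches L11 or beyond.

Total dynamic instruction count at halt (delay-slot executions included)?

10

#0 addi  $r2, $r5, 13 ; 0/14/18/10/13/5
#1 ori   $r0, $r4, 0 ; 0/14/18/10/13/5
#2 bne  $r2, $r1, L5 ; 0/14/18/10/13/5 ; →target
#3 ori   $r3, $r1, 2 ; 0/14/18/14/13/5
#5 slt  $r3, $r1, $r0 ; 0/14/18/0/13/5
#6 nor  $r4, $r2, $r2 ; 0/14/18/0/65517/5
#7 beq  $r3, $r2, L9 ; 0/14/18/0/65517/5 ; →fallthru
#8 addi  $r2, $r5, 5 ; 0/14/10/0/65517/5
#9 xori  $r2, $r4, 9 ; 0/14/65508/0/65517/5
#10 andi  $r0, $r0, 10 ; 0/14/65508/0/65517/5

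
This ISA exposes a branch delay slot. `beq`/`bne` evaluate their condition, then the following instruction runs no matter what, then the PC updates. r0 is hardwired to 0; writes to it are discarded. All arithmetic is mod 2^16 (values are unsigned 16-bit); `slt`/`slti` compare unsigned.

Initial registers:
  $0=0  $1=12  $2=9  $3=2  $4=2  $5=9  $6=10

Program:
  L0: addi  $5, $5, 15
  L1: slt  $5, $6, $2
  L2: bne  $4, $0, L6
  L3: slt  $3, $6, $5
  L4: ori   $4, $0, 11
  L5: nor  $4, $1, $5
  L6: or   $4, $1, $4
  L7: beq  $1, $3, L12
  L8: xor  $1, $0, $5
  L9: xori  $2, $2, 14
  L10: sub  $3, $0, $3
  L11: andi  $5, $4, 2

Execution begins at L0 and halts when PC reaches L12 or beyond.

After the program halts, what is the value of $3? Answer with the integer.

0

[0] addi  $5, $5, 15  →  {$0:0, $1:12, $2:9, $3:2, $4:2, $5:24, $6:10}
[1] slt  $5, $6, $2  →  {$0:0, $1:12, $2:9, $3:2, $4:2, $5:0, $6:10}
[2] bne  $4, $0, L6  →  {$0:0, $1:12, $2:9, $3:2, $4:2, $5:0, $6:10}  ⟨branch taken⟩
[3] slt  $3, $6, $5  →  {$0:0, $1:12, $2:9, $3:0, $4:2, $5:0, $6:10}
[6] or   $4, $1, $4  →  {$0:0, $1:12, $2:9, $3:0, $4:14, $5:0, $6:10}
[7] beq  $1, $3, L12  →  {$0:0, $1:12, $2:9, $3:0, $4:14, $5:0, $6:10}  ⟨branch fallthrough⟩
[8] xor  $1, $0, $5  →  {$0:0, $1:0, $2:9, $3:0, $4:14, $5:0, $6:10}
[9] xori  $2, $2, 14  →  {$0:0, $1:0, $2:7, $3:0, $4:14, $5:0, $6:10}
[10] sub  $3, $0, $3  →  {$0:0, $1:0, $2:7, $3:0, $4:14, $5:0, $6:10}
[11] andi  $5, $4, 2  →  {$0:0, $1:0, $2:7, $3:0, $4:14, $5:2, $6:10}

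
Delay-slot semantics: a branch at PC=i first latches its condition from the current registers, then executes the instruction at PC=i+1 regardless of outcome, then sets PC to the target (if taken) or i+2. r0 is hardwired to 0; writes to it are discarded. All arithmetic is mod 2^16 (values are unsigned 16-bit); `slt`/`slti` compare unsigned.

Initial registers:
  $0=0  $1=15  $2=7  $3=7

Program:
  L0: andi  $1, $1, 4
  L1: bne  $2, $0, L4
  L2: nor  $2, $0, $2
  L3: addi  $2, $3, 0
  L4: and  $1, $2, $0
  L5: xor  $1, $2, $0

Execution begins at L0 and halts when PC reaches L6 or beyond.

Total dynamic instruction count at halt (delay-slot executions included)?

PC=0  andi  $1, $1, 4        | $0=0 $1=4 $2=7 $3=7
PC=1  bne  $2, $0, L4        | $0=0 $1=4 $2=7 $3=7  [TAKEN]
PC=2  nor  $2, $0, $2        | $0=0 $1=4 $2=65528 $3=7
PC=4  and  $1, $2, $0        | $0=0 $1=0 $2=65528 $3=7
PC=5  xor  $1, $2, $0        | $0=0 $1=65528 $2=65528 $3=7

5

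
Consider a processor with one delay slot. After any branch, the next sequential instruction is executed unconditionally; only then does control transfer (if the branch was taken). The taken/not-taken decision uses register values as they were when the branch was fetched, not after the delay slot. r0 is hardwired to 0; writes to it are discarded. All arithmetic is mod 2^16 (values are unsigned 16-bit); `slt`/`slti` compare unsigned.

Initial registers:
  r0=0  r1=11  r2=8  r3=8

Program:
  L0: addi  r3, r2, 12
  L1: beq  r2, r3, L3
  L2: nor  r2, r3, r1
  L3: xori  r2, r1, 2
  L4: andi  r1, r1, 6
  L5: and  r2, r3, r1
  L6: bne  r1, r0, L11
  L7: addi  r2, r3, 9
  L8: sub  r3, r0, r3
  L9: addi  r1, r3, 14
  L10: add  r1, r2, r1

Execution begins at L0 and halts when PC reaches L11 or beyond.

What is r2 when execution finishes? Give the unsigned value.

  step pc=0: addi  r3, r2, 12  regs=(0,11,8,20)
  step pc=1: beq  r2, r3, L3  cond=F  regs=(0,11,8,20)
  step pc=2: nor  r2, r3, r1  regs=(0,11,65504,20)
  step pc=3: xori  r2, r1, 2  regs=(0,11,9,20)
  step pc=4: andi  r1, r1, 6  regs=(0,2,9,20)
  step pc=5: and  r2, r3, r1  regs=(0,2,0,20)
  step pc=6: bne  r1, r0, L11  cond=T  regs=(0,2,0,20)
  step pc=7: addi  r2, r3, 9  regs=(0,2,29,20)

29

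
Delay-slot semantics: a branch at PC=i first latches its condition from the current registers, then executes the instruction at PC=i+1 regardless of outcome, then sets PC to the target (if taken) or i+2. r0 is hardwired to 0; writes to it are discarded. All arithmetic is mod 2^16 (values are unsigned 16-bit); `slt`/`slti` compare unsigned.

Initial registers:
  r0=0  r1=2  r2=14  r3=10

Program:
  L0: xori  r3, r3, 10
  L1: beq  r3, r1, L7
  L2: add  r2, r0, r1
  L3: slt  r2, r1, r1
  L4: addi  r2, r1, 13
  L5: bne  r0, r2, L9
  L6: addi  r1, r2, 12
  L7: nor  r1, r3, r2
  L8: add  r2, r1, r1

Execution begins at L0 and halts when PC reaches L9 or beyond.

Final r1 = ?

27

  step pc=0: xori  r3, r3, 10  regs=(0,2,14,0)
  step pc=1: beq  r3, r1, L7  cond=F  regs=(0,2,14,0)
  step pc=2: add  r2, r0, r1  regs=(0,2,2,0)
  step pc=3: slt  r2, r1, r1  regs=(0,2,0,0)
  step pc=4: addi  r2, r1, 13  regs=(0,2,15,0)
  step pc=5: bne  r0, r2, L9  cond=T  regs=(0,2,15,0)
  step pc=6: addi  r1, r2, 12  regs=(0,27,15,0)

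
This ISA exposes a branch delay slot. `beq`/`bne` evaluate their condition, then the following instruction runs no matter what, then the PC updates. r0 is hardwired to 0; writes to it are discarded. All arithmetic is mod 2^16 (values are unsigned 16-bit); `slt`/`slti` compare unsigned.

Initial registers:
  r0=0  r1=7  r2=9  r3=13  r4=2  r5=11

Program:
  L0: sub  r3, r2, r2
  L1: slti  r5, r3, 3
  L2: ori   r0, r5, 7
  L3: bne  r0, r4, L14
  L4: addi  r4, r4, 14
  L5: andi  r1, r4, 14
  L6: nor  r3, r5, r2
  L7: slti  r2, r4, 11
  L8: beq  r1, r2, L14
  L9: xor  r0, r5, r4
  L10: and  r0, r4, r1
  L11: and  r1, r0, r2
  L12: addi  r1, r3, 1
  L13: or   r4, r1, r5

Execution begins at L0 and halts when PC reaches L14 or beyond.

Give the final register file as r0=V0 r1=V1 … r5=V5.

r0=0 r1=7 r2=9 r3=0 r4=16 r5=1

  step pc=0: sub  r3, r2, r2  regs=(0,7,9,0,2,11)
  step pc=1: slti  r5, r3, 3  regs=(0,7,9,0,2,1)
  step pc=2: ori   r0, r5, 7  regs=(0,7,9,0,2,1)
  step pc=3: bne  r0, r4, L14  cond=T  regs=(0,7,9,0,2,1)
  step pc=4: addi  r4, r4, 14  regs=(0,7,9,0,16,1)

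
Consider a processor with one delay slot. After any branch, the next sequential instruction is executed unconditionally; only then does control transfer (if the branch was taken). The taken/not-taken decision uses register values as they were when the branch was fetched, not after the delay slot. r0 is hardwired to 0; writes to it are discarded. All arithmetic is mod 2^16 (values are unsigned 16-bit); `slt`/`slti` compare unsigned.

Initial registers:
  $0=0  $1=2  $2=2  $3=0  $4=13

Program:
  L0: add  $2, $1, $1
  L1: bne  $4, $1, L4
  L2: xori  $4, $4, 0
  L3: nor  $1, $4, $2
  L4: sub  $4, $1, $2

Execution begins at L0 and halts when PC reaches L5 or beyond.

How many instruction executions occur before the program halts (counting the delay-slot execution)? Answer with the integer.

[0] add  $2, $1, $1  →  {$0:0, $1:2, $2:4, $3:0, $4:13}
[1] bne  $4, $1, L4  →  {$0:0, $1:2, $2:4, $3:0, $4:13}  ⟨branch taken⟩
[2] xori  $4, $4, 0  →  {$0:0, $1:2, $2:4, $3:0, $4:13}
[4] sub  $4, $1, $2  →  {$0:0, $1:2, $2:4, $3:0, $4:65534}

4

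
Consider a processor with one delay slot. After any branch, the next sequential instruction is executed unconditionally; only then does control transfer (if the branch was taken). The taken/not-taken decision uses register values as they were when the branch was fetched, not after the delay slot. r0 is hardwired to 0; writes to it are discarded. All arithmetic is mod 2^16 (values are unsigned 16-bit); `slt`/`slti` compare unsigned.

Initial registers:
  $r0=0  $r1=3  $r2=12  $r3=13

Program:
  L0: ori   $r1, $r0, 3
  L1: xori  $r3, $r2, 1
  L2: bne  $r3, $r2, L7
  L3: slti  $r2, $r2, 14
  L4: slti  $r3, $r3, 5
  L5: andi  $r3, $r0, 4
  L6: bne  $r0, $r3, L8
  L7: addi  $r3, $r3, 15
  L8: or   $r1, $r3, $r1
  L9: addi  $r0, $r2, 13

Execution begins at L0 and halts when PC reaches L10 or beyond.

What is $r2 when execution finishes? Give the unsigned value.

1

PC=0  ori   $r1, $r0, 3      | $r0=0 $r1=3 $r2=12 $r3=13
PC=1  xori  $r3, $r2, 1      | $r0=0 $r1=3 $r2=12 $r3=13
PC=2  bne  $r3, $r2, L7      | $r0=0 $r1=3 $r2=12 $r3=13  [TAKEN]
PC=3  slti  $r2, $r2, 14     | $r0=0 $r1=3 $r2=1 $r3=13
PC=7  addi  $r3, $r3, 15     | $r0=0 $r1=3 $r2=1 $r3=28
PC=8  or   $r1, $r3, $r1     | $r0=0 $r1=31 $r2=1 $r3=28
PC=9  addi  $r0, $r2, 13     | $r0=0 $r1=31 $r2=1 $r3=28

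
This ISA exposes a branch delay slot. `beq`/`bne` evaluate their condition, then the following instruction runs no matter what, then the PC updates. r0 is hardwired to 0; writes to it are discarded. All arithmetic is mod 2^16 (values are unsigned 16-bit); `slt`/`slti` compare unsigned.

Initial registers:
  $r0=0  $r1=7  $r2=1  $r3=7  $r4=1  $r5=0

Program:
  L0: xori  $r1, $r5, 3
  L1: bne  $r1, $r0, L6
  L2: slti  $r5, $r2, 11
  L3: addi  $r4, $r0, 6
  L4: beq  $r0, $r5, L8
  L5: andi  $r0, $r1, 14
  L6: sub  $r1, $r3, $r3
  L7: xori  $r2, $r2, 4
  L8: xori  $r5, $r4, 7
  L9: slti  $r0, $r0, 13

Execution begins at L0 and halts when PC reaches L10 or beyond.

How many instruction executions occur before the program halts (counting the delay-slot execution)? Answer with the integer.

[0] xori  $r1, $r5, 3  →  {$r0:0, $r1:3, $r2:1, $r3:7, $r4:1, $r5:0}
[1] bne  $r1, $r0, L6  →  {$r0:0, $r1:3, $r2:1, $r3:7, $r4:1, $r5:0}  ⟨branch taken⟩
[2] slti  $r5, $r2, 11  →  {$r0:0, $r1:3, $r2:1, $r3:7, $r4:1, $r5:1}
[6] sub  $r1, $r3, $r3  →  {$r0:0, $r1:0, $r2:1, $r3:7, $r4:1, $r5:1}
[7] xori  $r2, $r2, 4  →  {$r0:0, $r1:0, $r2:5, $r3:7, $r4:1, $r5:1}
[8] xori  $r5, $r4, 7  →  {$r0:0, $r1:0, $r2:5, $r3:7, $r4:1, $r5:6}
[9] slti  $r0, $r0, 13  →  {$r0:0, $r1:0, $r2:5, $r3:7, $r4:1, $r5:6}

7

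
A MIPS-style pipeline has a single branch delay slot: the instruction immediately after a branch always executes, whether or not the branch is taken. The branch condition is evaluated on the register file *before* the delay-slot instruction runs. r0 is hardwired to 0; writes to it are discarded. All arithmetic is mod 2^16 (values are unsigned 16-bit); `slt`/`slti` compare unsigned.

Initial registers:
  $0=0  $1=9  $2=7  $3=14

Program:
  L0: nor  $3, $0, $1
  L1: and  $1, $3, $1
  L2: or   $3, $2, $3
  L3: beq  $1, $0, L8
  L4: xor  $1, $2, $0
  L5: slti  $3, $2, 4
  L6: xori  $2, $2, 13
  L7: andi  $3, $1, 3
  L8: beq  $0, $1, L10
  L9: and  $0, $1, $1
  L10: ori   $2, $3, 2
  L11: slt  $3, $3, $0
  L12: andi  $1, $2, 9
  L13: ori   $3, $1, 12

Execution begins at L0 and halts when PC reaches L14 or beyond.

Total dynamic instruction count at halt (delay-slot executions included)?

11

[0] nor  $3, $0, $1  →  {$0:0, $1:9, $2:7, $3:65526}
[1] and  $1, $3, $1  →  {$0:0, $1:0, $2:7, $3:65526}
[2] or   $3, $2, $3  →  {$0:0, $1:0, $2:7, $3:65527}
[3] beq  $1, $0, L8  →  {$0:0, $1:0, $2:7, $3:65527}  ⟨branch taken⟩
[4] xor  $1, $2, $0  →  {$0:0, $1:7, $2:7, $3:65527}
[8] beq  $0, $1, L10  →  {$0:0, $1:7, $2:7, $3:65527}  ⟨branch fallthrough⟩
[9] and  $0, $1, $1  →  {$0:0, $1:7, $2:7, $3:65527}
[10] ori   $2, $3, 2  →  {$0:0, $1:7, $2:65527, $3:65527}
[11] slt  $3, $3, $0  →  {$0:0, $1:7, $2:65527, $3:0}
[12] andi  $1, $2, 9  →  {$0:0, $1:1, $2:65527, $3:0}
[13] ori   $3, $1, 12  →  {$0:0, $1:1, $2:65527, $3:13}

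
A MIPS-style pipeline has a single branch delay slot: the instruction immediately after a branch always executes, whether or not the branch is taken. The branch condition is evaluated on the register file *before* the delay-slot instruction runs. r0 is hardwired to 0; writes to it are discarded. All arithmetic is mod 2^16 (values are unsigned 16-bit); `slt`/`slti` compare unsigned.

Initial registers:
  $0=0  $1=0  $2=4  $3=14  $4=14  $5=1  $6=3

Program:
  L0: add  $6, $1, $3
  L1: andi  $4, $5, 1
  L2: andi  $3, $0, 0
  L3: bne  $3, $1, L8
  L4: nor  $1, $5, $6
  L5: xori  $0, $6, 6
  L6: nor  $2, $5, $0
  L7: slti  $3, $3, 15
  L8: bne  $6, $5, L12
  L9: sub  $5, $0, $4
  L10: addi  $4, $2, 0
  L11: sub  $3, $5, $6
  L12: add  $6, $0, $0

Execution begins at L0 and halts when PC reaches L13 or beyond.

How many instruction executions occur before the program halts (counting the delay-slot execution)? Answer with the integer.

[0] add  $6, $1, $3  →  {$0:0, $1:0, $2:4, $3:14, $4:14, $5:1, $6:14}
[1] andi  $4, $5, 1  →  {$0:0, $1:0, $2:4, $3:14, $4:1, $5:1, $6:14}
[2] andi  $3, $0, 0  →  {$0:0, $1:0, $2:4, $3:0, $4:1, $5:1, $6:14}
[3] bne  $3, $1, L8  →  {$0:0, $1:0, $2:4, $3:0, $4:1, $5:1, $6:14}  ⟨branch fallthrough⟩
[4] nor  $1, $5, $6  →  {$0:0, $1:65520, $2:4, $3:0, $4:1, $5:1, $6:14}
[5] xori  $0, $6, 6  →  {$0:0, $1:65520, $2:4, $3:0, $4:1, $5:1, $6:14}
[6] nor  $2, $5, $0  →  {$0:0, $1:65520, $2:65534, $3:0, $4:1, $5:1, $6:14}
[7] slti  $3, $3, 15  →  {$0:0, $1:65520, $2:65534, $3:1, $4:1, $5:1, $6:14}
[8] bne  $6, $5, L12  →  {$0:0, $1:65520, $2:65534, $3:1, $4:1, $5:1, $6:14}  ⟨branch taken⟩
[9] sub  $5, $0, $4  →  {$0:0, $1:65520, $2:65534, $3:1, $4:1, $5:65535, $6:14}
[12] add  $6, $0, $0  →  {$0:0, $1:65520, $2:65534, $3:1, $4:1, $5:65535, $6:0}

11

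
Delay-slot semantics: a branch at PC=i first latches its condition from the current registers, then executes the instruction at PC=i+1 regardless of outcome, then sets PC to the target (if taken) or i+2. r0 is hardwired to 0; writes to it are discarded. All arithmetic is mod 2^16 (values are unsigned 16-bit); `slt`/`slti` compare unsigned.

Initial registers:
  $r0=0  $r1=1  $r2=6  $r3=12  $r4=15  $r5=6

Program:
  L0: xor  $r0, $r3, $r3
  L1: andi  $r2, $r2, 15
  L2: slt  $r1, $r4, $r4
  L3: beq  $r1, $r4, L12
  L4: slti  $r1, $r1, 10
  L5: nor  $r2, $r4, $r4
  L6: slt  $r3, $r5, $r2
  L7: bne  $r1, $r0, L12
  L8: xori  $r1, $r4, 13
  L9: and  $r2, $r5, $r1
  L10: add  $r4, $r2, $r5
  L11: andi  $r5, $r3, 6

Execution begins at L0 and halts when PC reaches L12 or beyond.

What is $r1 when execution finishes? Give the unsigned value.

[0] xor  $r0, $r3, $r3  →  {$r0:0, $r1:1, $r2:6, $r3:12, $r4:15, $r5:6}
[1] andi  $r2, $r2, 15  →  {$r0:0, $r1:1, $r2:6, $r3:12, $r4:15, $r5:6}
[2] slt  $r1, $r4, $r4  →  {$r0:0, $r1:0, $r2:6, $r3:12, $r4:15, $r5:6}
[3] beq  $r1, $r4, L12  →  {$r0:0, $r1:0, $r2:6, $r3:12, $r4:15, $r5:6}  ⟨branch fallthrough⟩
[4] slti  $r1, $r1, 10  →  {$r0:0, $r1:1, $r2:6, $r3:12, $r4:15, $r5:6}
[5] nor  $r2, $r4, $r4  →  {$r0:0, $r1:1, $r2:65520, $r3:12, $r4:15, $r5:6}
[6] slt  $r3, $r5, $r2  →  {$r0:0, $r1:1, $r2:65520, $r3:1, $r4:15, $r5:6}
[7] bne  $r1, $r0, L12  →  {$r0:0, $r1:1, $r2:65520, $r3:1, $r4:15, $r5:6}  ⟨branch taken⟩
[8] xori  $r1, $r4, 13  →  {$r0:0, $r1:2, $r2:65520, $r3:1, $r4:15, $r5:6}

2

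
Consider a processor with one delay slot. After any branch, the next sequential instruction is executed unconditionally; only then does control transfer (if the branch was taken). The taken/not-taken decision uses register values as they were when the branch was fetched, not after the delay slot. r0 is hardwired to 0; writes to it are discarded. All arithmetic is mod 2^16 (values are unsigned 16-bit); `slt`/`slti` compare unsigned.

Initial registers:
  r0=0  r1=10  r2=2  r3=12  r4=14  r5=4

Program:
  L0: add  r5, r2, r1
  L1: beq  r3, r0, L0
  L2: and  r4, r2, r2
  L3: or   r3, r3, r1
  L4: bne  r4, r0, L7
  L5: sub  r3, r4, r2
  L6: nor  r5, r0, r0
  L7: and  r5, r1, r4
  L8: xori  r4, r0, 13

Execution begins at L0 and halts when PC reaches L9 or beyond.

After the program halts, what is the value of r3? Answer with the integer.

0

PC=0  add  r5, r2, r1        | r0=0 r1=10 r2=2 r3=12 r4=14 r5=12
PC=1  beq  r3, r0, L0        | r0=0 r1=10 r2=2 r3=12 r4=14 r5=12  [not taken]
PC=2  and  r4, r2, r2        | r0=0 r1=10 r2=2 r3=12 r4=2 r5=12
PC=3  or   r3, r3, r1        | r0=0 r1=10 r2=2 r3=14 r4=2 r5=12
PC=4  bne  r4, r0, L7        | r0=0 r1=10 r2=2 r3=14 r4=2 r5=12  [TAKEN]
PC=5  sub  r3, r4, r2        | r0=0 r1=10 r2=2 r3=0 r4=2 r5=12
PC=7  and  r5, r1, r4        | r0=0 r1=10 r2=2 r3=0 r4=2 r5=2
PC=8  xori  r4, r0, 13       | r0=0 r1=10 r2=2 r3=0 r4=13 r5=2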